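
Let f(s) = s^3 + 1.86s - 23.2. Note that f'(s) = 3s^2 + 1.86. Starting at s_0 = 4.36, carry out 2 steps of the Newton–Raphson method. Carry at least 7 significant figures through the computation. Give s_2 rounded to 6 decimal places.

2.726124

s_0 = 4.360000: f = 67.791456, f' = 58.888800 → s_1 = 4.360000 - (67.791456)/(58.888800) = 3.208823
s_1 = 3.208823: f = 15.808188, f' = 32.749627 → s_2 = 3.208823 - (15.808188)/(32.749627) = 2.726124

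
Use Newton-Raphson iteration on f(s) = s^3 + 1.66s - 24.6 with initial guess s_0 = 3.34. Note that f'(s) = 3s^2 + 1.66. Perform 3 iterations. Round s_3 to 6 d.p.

2.718375

Newton update: s ← s − f(s)/f'(s).
s_0 = 3.340000: f = 18.204104, f' = 35.126800 → s_1 = 3.340000 - (18.204104)/(35.126800) = 2.821760
s_1 = 2.821760: f = 2.551911, f' = 25.546993 → s_2 = 2.821760 - (2.551911)/(25.546993) = 2.721869
s_2 = 2.721869: f = 0.083471, f' = 23.885719 → s_3 = 2.721869 - (0.083471)/(23.885719) = 2.718375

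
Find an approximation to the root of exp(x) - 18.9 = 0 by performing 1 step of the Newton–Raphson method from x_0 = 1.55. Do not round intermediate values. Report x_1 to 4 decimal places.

4.5615

f'(x) = exp(x)
x_0 = 1.550000: f = -14.188530, f' = 4.711470 → x_1 = 1.550000 - (-14.188530)/(4.711470) = 4.561487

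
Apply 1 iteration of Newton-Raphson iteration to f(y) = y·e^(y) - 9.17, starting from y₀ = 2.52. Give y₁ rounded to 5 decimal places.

2.01370

f'(y) = (y + 1)·e^(y)
y_0 = 2.520000: f = 22.150064, f' = 43.748660 → y_1 = 2.520000 - (22.150064)/(43.748660) = 2.013697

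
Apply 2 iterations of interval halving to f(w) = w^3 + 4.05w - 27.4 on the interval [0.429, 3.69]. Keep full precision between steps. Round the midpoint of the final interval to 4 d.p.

2.4671

f(0.429000) = -25.583596, f(3.690000) = 37.787909 (opposite signs)
step 1: m = 2.059500, f(m) = -10.323573 < 0 → root in [2.059500, 3.690000]
step 2: m = 2.874750, f(m) = 8.000211 > 0 → root in [2.059500, 2.874750]
Midpoint of [2.059500, 2.874750] = 2.467125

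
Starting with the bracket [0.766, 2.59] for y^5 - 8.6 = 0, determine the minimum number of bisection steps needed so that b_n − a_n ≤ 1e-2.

Initial width b − a = 2.59 − 0.766 = 1.824000.
After n steps the width is (b−a)/2^n; need (b−a)/2^n ≤ 1e-2.
So n ≥ log₂(1.824000/1e-2) = log₂(182.4000) ≈ 7.5110.
Hence n = 8.

8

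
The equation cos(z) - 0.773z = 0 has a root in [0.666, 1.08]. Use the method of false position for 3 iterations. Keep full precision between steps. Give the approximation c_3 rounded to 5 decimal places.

f(0.666000) = 0.271481, f(1.080000) = -0.363512
step 1: c = 0.842999, f(c) = 0.013588 > 0 → new bracket [0.842999, 1.080000]
step 2: c = 0.851539, f(c) = 0.000586 > 0 → new bracket [0.851539, 1.080000]
step 3: c = 0.851907, f(c) = 0.000025 > 0 → new bracket [0.851907, 1.080000]

0.85191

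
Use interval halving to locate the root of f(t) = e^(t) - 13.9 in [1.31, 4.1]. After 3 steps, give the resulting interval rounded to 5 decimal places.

[2.35625, 2.70500]

f(1.310000) = -10.193826, f(4.100000) = 46.440288 (opposite signs)
step 1: m = 2.705000, f(m) = 1.054317 > 0 → root in [1.310000, 2.705000]
step 2: m = 2.007500, f(m) = -6.455318 < 0 → root in [2.007500, 2.705000]
step 3: m = 2.356250, f(m) = -3.348690 < 0 → root in [2.356250, 2.705000]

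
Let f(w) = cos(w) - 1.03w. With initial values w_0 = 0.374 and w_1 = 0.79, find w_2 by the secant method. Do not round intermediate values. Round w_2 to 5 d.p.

0.72028

Secant update: w_(k+1) = w_k − f(w_k)·(w_k − w_(k-1))/(f(w_k) − f(w_(k-1))).
f(w_0) = 0.545653, f(w_1) = -0.109855
w_2 = 0.790000 - (-0.109855)·(0.790000 - 0.374000)/(-0.109855 - (0.545653)) = 0.720284; f(w_2) = 0.009726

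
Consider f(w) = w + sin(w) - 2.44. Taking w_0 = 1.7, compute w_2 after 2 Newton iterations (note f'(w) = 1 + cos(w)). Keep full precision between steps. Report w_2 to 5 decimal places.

w_0 = 1.700000: f = 0.251665, f' = 0.871156 → w_1 = 1.700000 - (0.251665)/(0.871156) = 1.411114
w_1 = 1.411114: f = -0.041608, f' = 1.159005 → w_2 = 1.411114 - (-0.041608)/(1.159005) = 1.447014

1.44701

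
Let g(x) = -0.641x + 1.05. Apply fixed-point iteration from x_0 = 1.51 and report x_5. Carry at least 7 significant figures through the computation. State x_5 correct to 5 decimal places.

x_1 = g(1.510000) = 0.082090
x_2 = g(0.082090) = 0.997380
x_3 = g(0.997380) = 0.410679
x_4 = g(0.410679) = 0.786755
x_5 = g(0.786755) = 0.545690

0.54569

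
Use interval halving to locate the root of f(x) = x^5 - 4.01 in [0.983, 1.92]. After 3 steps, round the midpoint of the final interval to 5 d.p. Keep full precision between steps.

1.27581

f(0.983000) = -3.092159, f(1.920000) = 22.081926 (opposite signs)
step 1: m = 1.451500, f(m) = 2.432957 > 0 → root in [0.983000, 1.451500]
step 2: m = 1.217250, f(m) = -1.337616 < 0 → root in [1.217250, 1.451500]
step 3: m = 1.334375, f(m) = 0.220478 > 0 → root in [1.217250, 1.334375]
Midpoint of [1.217250, 1.334375] = 1.275813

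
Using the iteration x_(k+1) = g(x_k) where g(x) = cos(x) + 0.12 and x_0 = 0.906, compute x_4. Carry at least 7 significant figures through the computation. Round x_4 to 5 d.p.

0.83651

x_1 = g(0.906000) = 0.736899
x_2 = g(0.736899) = 0.860556
x_3 = g(0.860556) = 0.772016
x_4 = g(0.772016) = 0.836506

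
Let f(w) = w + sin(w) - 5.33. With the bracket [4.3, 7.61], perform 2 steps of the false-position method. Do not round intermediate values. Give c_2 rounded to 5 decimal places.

5.79986

False-position update: c = (a·f(b) − b·f(a))/(f(b) − f(a)); replace the endpoint whose sign matches f(c).
f(4.300000) = -1.946166, f(7.610000) = 3.250384
step 1: c = 5.539632, f(c) = -0.467276 < 0 → new bracket [5.539632, 7.610000]
step 2: c = 5.799858, f(c) = 0.005131 > 0 → new bracket [5.539632, 5.799858]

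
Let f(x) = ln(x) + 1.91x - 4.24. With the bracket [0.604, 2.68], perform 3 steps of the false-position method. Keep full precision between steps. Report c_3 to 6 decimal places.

1.888669

False-position update: c = (a·f(b) − b·f(a))/(f(b) − f(a)); replace the endpoint whose sign matches f(c).
f(0.604000) = -3.590541, f(2.680000) = 1.864617
step 1: c = 1.970407, f(c) = 0.201716 > 0 → new bracket [0.604000, 1.970407]
step 2: c = 1.897725, f(c) = 0.025311 > 0 → new bracket [0.604000, 1.897725]
step 3: c = 1.888669, f(c) = 0.003230 > 0 → new bracket [0.604000, 1.888669]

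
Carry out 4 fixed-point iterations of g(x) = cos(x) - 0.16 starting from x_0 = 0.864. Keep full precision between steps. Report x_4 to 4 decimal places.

x_1 = g(0.864000) = 0.489401
x_2 = g(0.489401) = 0.722615
x_3 = g(0.722615) = 0.590079
x_4 = g(0.590079) = 0.670897

0.6709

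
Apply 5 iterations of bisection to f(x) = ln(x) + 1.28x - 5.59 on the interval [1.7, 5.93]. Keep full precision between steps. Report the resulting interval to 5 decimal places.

[3.28625, 3.41844]

f(1.700000) = -2.883372, f(5.930000) = 3.780424 (opposite signs)
step 1: m = 3.815000, f(m) = 0.632141 > 0 → root in [1.700000, 3.815000]
step 2: m = 2.757500, f(m) = -1.046076 < 0 → root in [2.757500, 3.815000]
step 3: m = 3.286250, f(m) = -0.193853 < 0 → root in [3.286250, 3.815000]
step 4: m = 3.550625, f(m) = 0.221924 > 0 → root in [3.286250, 3.550625]
step 5: m = 3.418438, f(m) = 0.014784 > 0 → root in [3.286250, 3.418438]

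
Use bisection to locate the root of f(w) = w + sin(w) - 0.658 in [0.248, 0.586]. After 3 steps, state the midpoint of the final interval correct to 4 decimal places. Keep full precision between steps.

f(0.248000) = -0.164534, f(0.586000) = 0.481033 (opposite signs)
step 1: m = 0.417000, f(m) = 0.164019 > 0 → root in [0.248000, 0.417000]
step 2: m = 0.332500, f(m) = 0.000907 > 0 → root in [0.248000, 0.332500]
step 3: m = 0.290250, f(m) = -0.081558 < 0 → root in [0.290250, 0.332500]
Midpoint of [0.290250, 0.332500] = 0.311375

0.3114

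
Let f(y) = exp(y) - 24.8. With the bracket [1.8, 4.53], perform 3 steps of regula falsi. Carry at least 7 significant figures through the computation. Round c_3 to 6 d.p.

2.963227

False-position update: c = (a·f(b) − b·f(a))/(f(b) − f(a)); replace the endpoint whose sign matches f(c).
f(1.800000) = -18.750353, f(4.530000) = 67.958561
step 1: c = 2.390348, f(c) = -13.882704 < 0 → new bracket [2.390348, 4.530000]
step 2: c = 2.753297, f(c) = -9.105715 < 0 → new bracket [2.753297, 4.530000]
step 3: c = 2.963227, f(c) = -5.439647 < 0 → new bracket [2.963227, 4.530000]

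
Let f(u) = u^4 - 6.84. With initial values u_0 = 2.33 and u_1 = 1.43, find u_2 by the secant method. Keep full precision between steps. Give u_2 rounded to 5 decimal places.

f(u_0) = 22.632955, f(u_1) = -2.658384
u_2 = 1.430000 - (-2.658384)·(1.430000 - 2.330000)/(-2.658384 - (22.632955)) = 1.524599; f(u_2) = -1.437149

1.52460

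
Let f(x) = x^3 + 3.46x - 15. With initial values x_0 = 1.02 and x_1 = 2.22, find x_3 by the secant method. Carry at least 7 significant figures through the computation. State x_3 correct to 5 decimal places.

Secant update: x_(k+1) = x_k − f(x_k)·(x_k − x_(k-1))/(f(x_k) − f(x_(k-1))).
f(x_0) = -10.409592, f(x_1) = 3.622248
x_2 = 2.220000 - (3.622248)·(2.220000 - 1.020000)/(3.622248 - (-10.409592)) = 1.910226; f(x_2) = -1.420272
x_3 = 1.910226 - (-1.420272)·(1.910226 - 2.220000)/(-1.420272 - (3.622248)) = 1.997477; f(x_3) = -0.118971

1.99748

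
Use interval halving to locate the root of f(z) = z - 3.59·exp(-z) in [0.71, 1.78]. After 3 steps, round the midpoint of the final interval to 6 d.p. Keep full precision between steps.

1.178125

f(0.710000) = -1.055003, f(1.780000) = 1.174589 (opposite signs)
step 1: m = 1.245000, f(m) = 0.211292 > 0 → root in [0.710000, 1.245000]
step 2: m = 0.977500, f(m) = -0.373239 < 0 → root in [0.977500, 1.245000]
step 3: m = 1.111250, f(m) = -0.070389 < 0 → root in [1.111250, 1.245000]
Midpoint of [1.111250, 1.245000] = 1.178125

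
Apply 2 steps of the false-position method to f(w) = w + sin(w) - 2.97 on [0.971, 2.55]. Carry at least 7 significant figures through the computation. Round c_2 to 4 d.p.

2.2720

f(0.971000) = -1.173549, f(2.550000) = 0.137684
step 1: c = 2.384200, f(c) = 0.101229 > 0 → new bracket [0.971000, 2.384200]
step 2: c = 2.271979, f(c) = 0.066059 > 0 → new bracket [0.971000, 2.271979]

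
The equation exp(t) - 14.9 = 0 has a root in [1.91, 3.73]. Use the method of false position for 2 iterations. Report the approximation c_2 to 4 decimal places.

2.5382

False-position update: c = (a·f(b) − b·f(a))/(f(b) − f(a)); replace the endpoint whose sign matches f(c).
f(1.910000) = -8.146911, f(3.730000) = 26.779108
step 1: c = 2.334537, f(c) = -4.575324 < 0 → new bracket [2.334537, 3.730000]
step 2: c = 2.538167, f(c) = -2.243555 < 0 → new bracket [2.538167, 3.730000]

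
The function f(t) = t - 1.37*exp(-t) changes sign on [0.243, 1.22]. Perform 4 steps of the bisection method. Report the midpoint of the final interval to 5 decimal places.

f(0.243000) = -0.831452, f(1.220000) = 0.815535 (opposite signs)
step 1: m = 0.731500, f(m) = 0.072274 > 0 → root in [0.243000, 0.731500]
step 2: m = 0.487250, f(m) = -0.354359 < 0 → root in [0.487250, 0.731500]
step 3: m = 0.609375, f(m) = -0.135481 < 0 → root in [0.609375, 0.731500]
step 4: m = 0.670438, f(m) = -0.030297 < 0 → root in [0.670438, 0.731500]
Midpoint of [0.670438, 0.731500] = 0.700969

0.70097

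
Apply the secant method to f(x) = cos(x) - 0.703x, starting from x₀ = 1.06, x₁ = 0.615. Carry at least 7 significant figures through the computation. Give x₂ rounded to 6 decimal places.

f(x_0) = -0.256308, f(x_1) = 0.384428
x_2 = 0.615000 - (0.384428)·(0.615000 - 1.060000)/(0.384428 - (-0.256308)) = 0.881991; f(x_2) = 0.015576

0.881991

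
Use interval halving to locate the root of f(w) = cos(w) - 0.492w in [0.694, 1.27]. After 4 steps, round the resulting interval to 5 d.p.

[1.01800, 1.05400]

f(0.694000) = 0.427246, f(1.270000) = -0.328559 (opposite signs)
step 1: m = 0.982000, f(m) = 0.072216 > 0 → root in [0.982000, 1.270000]
step 2: m = 1.126000, f(m) = -0.123718 < 0 → root in [0.982000, 1.126000]
step 3: m = 1.054000, f(m) = -0.024471 < 0 → root in [0.982000, 1.054000]
step 4: m = 1.018000, f(m) = 0.024213 > 0 → root in [1.018000, 1.054000]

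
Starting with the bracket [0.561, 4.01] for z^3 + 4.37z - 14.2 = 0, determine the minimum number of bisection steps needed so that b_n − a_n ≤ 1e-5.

19

Initial width b − a = 4.01 − 0.561 = 3.449000.
After n steps the width is (b−a)/2^n; need (b−a)/2^n ≤ 1e-5.
So n ≥ log₂(3.449000/1e-5) = log₂(344900.0000) ≈ 18.3958.
Hence n = 19.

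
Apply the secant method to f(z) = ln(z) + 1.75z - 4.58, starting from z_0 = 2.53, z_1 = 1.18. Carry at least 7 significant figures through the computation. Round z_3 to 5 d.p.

Secant update: z_(k+1) = z_k − f(z_k)·(z_k − z_(k-1))/(f(z_k) − f(z_(k-1))).
f(z_0) = 0.775719, f(z_1) = -2.349486
z_2 = 1.180000 - (-2.349486)·(1.180000 - 2.530000)/(-2.349486 - (0.775719)) = 2.194911; f(z_2) = 0.047236
z_3 = 2.194911 - (0.047236)·(2.194911 - 1.180000)/(0.047236 - (-2.349486)) = 2.174909; f(z_3) = 0.003077

2.17491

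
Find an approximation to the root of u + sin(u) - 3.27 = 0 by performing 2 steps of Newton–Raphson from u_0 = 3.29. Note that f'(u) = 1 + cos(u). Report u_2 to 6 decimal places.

u_0 = 3.290000: f = -0.127863, f' = 0.010992 → u_1 = 3.290000 - (-0.127863)/(0.010992) = 14.922202
u_1 = 14.922202: f = 12.359565, f' = 0.293150 → u_2 = 14.922202 - (12.359565)/(0.293150) = -27.238999

-27.238999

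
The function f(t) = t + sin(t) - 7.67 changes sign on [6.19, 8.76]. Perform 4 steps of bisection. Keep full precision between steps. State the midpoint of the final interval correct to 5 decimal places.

7.07344

f(6.190000) = -1.573051, f(8.760000) = 1.706884 (opposite signs)
step 1: m = 7.475000, f(m) = 0.734042 > 0 → root in [6.190000, 7.475000]
step 2: m = 6.832500, f(m) = -0.315397 < 0 → root in [6.832500, 7.475000]
step 3: m = 7.153750, f(m) = 0.248443 > 0 → root in [6.832500, 7.153750]
step 4: m = 6.993125, f(m) = -0.025087 < 0 → root in [6.993125, 7.153750]
Midpoint of [6.993125, 7.153750] = 7.073437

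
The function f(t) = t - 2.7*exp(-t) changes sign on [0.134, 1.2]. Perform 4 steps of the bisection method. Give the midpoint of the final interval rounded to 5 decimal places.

0.96681

f(0.134000) = -2.227393, f(1.200000) = 0.386776 (opposite signs)
step 1: m = 0.667000, f(m) = -0.718764 < 0 → root in [0.667000, 1.200000]
step 2: m = 0.933500, f(m) = -0.128073 < 0 → root in [0.933500, 1.200000]
step 3: m = 1.066750, f(m) = 0.137612 > 0 → root in [0.933500, 1.066750]
step 4: m = 1.000125, f(m) = 0.006975 > 0 → root in [0.933500, 1.000125]
Midpoint of [0.933500, 1.000125] = 0.966812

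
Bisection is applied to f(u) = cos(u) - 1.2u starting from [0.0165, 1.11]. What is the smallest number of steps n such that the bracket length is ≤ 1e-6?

Initial width b − a = 1.11 − 0.0165 = 1.093500.
After n steps the width is (b−a)/2^n; need (b−a)/2^n ≤ 1e-6.
So n ≥ log₂(1.093500/1e-6) = log₂(1093500.0000) ≈ 20.0605.
Hence n = 21.

21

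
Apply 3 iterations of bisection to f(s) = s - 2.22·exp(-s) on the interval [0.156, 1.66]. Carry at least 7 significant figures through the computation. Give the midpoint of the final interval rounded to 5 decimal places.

f(0.156000) = -1.743341, f(1.660000) = 1.237891 (opposite signs)
step 1: m = 0.908000, f(m) = 0.012607 > 0 → root in [0.156000, 0.908000]
step 2: m = 0.532000, f(m) = -0.772092 < 0 → root in [0.532000, 0.908000]
step 3: m = 0.720000, f(m) = -0.360590 < 0 → root in [0.720000, 0.908000]
Midpoint of [0.720000, 0.908000] = 0.814000

0.81400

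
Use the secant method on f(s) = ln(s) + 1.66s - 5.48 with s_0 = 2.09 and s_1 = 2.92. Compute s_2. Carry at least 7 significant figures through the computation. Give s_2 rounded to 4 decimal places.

2.7073

f(s_0) = -1.273436, f(s_1) = 0.438784
s_2 = 2.920000 - (0.438784)·(2.920000 - 2.090000)/(0.438784 - (-1.273436)) = 2.707299; f(s_2) = 0.010068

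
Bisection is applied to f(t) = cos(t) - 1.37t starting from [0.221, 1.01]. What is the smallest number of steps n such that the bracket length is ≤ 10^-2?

7

Initial width b − a = 1.01 − 0.221 = 0.789000.
After n steps the width is (b−a)/2^n; need (b−a)/2^n ≤ 10^-2.
So n ≥ log₂(0.789000/10^-2) = log₂(78.9000) ≈ 6.3020.
Hence n = 7.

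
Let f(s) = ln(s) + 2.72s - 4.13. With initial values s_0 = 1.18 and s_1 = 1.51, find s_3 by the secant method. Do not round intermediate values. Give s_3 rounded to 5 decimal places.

f(s_0) = -0.754886, f(s_1) = 0.389310
s_2 = 1.510000 - (0.389310)·(1.510000 - 1.180000)/(0.389310 - (-0.754886)) = 1.397718; f(s_2) = 0.006635
s_3 = 1.397718 - (0.006635)·(1.397718 - 1.510000)/(0.006635 - (0.389310)) = 1.395772; f(s_3) = -0.000054

1.39577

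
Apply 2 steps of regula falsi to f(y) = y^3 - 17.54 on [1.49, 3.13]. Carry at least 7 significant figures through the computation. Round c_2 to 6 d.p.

2.549837

False-position update: c = (a·f(b) − b·f(a))/(f(b) − f(a)); replace the endpoint whose sign matches f(c).
f(1.490000) = -14.232051, f(3.130000) = 13.124297
step 1: c = 2.343205, f(c) = -4.674382 < 0 → new bracket [2.343205, 3.130000]
step 2: c = 2.549837, f(c) = -0.961806 < 0 → new bracket [2.549837, 3.130000]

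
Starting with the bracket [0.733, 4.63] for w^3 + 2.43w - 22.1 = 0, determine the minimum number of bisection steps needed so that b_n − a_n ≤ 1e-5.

19

Initial width b − a = 4.63 − 0.733 = 3.897000.
After n steps the width is (b−a)/2^n; need (b−a)/2^n ≤ 1e-5.
So n ≥ log₂(3.897000/1e-5) = log₂(389700.0000) ≈ 18.5720.
Hence n = 19.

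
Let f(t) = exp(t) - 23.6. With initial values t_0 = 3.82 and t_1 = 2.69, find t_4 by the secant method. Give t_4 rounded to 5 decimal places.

f(t_0) = 22.004208, f(t_1) = -8.868324
t_2 = 2.690000 - (-8.868324)·(2.690000 - 3.820000)/(-8.868324 - (22.004208)) = 3.014599; f(t_2) = -3.219075
t_3 = 3.014599 - (-3.219075)·(3.014599 - 2.690000)/(-3.219075 - (-8.868324)) = 3.199564; f(t_3) = 0.921831
t_4 = 3.199564 - (0.921831)·(3.199564 - 3.014599)/(0.921831 - (-3.219075)) = 3.158388; f(t_4) = -0.067374

3.15839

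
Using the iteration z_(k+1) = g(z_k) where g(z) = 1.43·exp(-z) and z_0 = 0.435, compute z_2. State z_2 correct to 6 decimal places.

z_1 = g(0.435000) = 0.925588
z_2 = g(0.925588) = 0.566706

0.566706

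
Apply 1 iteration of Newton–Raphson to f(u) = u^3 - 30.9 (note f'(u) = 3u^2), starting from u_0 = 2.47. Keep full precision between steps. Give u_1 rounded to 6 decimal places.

3.334942

u_0 = 2.470000: f = -15.830777, f' = 18.302700 → u_1 = 2.470000 - (-15.830777)/(18.302700) = 3.334942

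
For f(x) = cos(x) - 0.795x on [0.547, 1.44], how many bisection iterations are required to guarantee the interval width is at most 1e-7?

24

Initial width b − a = 1.44 − 0.547 = 0.893000.
After n steps the width is (b−a)/2^n; need (b−a)/2^n ≤ 1e-7.
So n ≥ log₂(0.893000/1e-7) = log₂(8930000.0000) ≈ 23.0902.
Hence n = 24.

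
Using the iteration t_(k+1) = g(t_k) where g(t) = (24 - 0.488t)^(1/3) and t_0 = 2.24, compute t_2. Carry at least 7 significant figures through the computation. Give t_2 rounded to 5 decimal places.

2.82787

t_1 = g(2.240000) = 2.840024
t_2 = g(2.840024) = 2.827871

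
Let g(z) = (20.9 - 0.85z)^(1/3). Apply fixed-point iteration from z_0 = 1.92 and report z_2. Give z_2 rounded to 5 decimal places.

z_1 = g(1.920000) = 2.680889
z_2 = g(2.680889) = 2.650551

2.65055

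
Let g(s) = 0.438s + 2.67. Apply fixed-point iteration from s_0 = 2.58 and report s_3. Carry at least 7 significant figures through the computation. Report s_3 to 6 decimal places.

4.568475

s_1 = g(2.580000) = 3.800040
s_2 = g(3.800040) = 4.334418
s_3 = g(4.334418) = 4.568475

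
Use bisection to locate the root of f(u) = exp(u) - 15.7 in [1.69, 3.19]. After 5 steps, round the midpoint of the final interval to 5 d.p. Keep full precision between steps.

f(1.690000) = -10.280519, f(3.190000) = 8.588427 (opposite signs)
step 1: m = 2.440000, f(m) = -4.226959 < 0 → root in [2.440000, 3.190000]
step 2: m = 2.815000, f(m) = 0.993176 > 0 → root in [2.440000, 2.815000]
step 3: m = 2.627500, f(m) = -1.860871 < 0 → root in [2.627500, 2.815000]
step 4: m = 2.721250, f(m) = -0.500690 < 0 → root in [2.721250, 2.815000]
step 5: m = 2.768125, f(m) = 0.228740 > 0 → root in [2.721250, 2.768125]
Midpoint of [2.721250, 2.768125] = 2.744687

2.74469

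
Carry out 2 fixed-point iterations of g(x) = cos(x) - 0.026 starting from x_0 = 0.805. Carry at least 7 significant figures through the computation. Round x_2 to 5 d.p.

0.75961

x_1 = g(0.805000) = 0.667111
x_2 = g(0.667111) = 0.759612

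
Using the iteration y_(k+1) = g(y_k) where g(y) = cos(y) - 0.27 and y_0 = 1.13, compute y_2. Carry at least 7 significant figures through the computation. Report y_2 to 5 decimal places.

y_1 = g(1.130000) = 0.156660
y_2 = g(0.156660) = 0.717754

0.71775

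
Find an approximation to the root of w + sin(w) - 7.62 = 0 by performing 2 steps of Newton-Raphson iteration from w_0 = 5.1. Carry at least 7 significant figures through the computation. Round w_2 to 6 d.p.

f'(w) = 1 + cos(w)
w_0 = 5.100000: f = -3.445815, f' = 1.377978 → w_1 = 5.100000 - (-3.445815)/(1.377978) = 7.600632
w_1 = 7.600632: f = 0.948710, f' = 1.250648 → w_2 = 7.600632 - (0.948710)/(1.250648) = 6.842057

6.842057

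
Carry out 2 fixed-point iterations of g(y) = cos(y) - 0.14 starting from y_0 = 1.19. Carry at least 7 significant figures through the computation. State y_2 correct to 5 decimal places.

y_1 = g(1.190000) = 0.231660
y_2 = g(0.231660) = 0.833287

0.83329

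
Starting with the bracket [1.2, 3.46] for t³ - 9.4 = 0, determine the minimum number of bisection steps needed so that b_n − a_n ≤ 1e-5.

Initial width b − a = 3.46 − 1.2 = 2.260000.
After n steps the width is (b−a)/2^n; need (b−a)/2^n ≤ 1e-5.
So n ≥ log₂(2.260000/1e-5) = log₂(226000.0000) ≈ 17.7860.
Hence n = 18.

18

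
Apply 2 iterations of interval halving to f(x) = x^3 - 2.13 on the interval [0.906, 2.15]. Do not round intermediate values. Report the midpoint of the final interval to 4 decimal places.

1.3725

f(0.906000) = -1.386323, f(2.150000) = 7.808375 (opposite signs)
step 1: m = 1.528000, f(m) = 1.437550 > 0 → root in [0.906000, 1.528000]
step 2: m = 1.217000, f(m) = -0.327515 < 0 → root in [1.217000, 1.528000]
Midpoint of [1.217000, 1.528000] = 1.372500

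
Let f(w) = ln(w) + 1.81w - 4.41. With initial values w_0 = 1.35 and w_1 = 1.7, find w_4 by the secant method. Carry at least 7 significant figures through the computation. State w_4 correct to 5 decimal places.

Secant update: w_(k+1) = w_k − f(w_k)·(w_k − w_(k-1))/(f(w_k) − f(w_(k-1))).
f(w_0) = -1.666395, f(w_1) = -0.802372
w_2 = 1.700000 - (-0.802372)·(1.700000 - 1.350000)/(-0.802372 - (-1.666395)) = 2.025026; f(w_2) = -0.039121
w_3 = 2.025026 - (-0.039121)·(2.025026 - 1.700000)/(-0.039121 - (-0.802372)) = 2.041685; f(w_3) = -0.000774
w_4 = 2.041685 - (-0.000774)·(2.041685 - 2.025026)/(-0.000774 - (-0.039121)) = 2.042022; f(w_4) = -0.000001

2.04202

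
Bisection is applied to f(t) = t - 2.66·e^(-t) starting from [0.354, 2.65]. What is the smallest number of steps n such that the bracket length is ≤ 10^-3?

12

Initial width b − a = 2.65 − 0.354 = 2.296000.
After n steps the width is (b−a)/2^n; need (b−a)/2^n ≤ 10^-3.
So n ≥ log₂(2.296000/10^-3) = log₂(2296.0000) ≈ 11.1649.
Hence n = 12.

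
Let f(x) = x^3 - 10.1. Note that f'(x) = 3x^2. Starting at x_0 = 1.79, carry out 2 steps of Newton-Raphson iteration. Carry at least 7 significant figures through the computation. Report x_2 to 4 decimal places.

2.1646

x_0 = 1.790000: f = -4.364661, f' = 9.612300 → x_1 = 1.790000 - (-4.364661)/(9.612300) = 2.244070
x_1 = 2.244070: f = 1.200806, f' = 15.107556 → x_2 = 2.244070 - (1.200806)/(15.107556) = 2.164587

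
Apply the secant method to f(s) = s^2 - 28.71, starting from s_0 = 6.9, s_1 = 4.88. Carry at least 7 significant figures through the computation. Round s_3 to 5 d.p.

f(s_0) = 18.900000, f(s_1) = -4.895600
s_2 = 4.880000 - (-4.895600)·(4.880000 - 6.900000)/(-4.895600 - (18.900000)) = 5.295586; f(s_2) = -0.666772
s_3 = 5.295586 - (-0.666772)·(5.295586 - 4.880000)/(-0.666772 - (-4.895600)) = 5.361112; f(s_3) = 0.031526

5.36111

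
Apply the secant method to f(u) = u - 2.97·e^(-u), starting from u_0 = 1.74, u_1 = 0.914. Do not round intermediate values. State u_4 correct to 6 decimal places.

f(u_0) = 1.218704, f(u_1) = -0.276725
u_2 = 0.914000 - (-0.276725)·(0.914000 - 1.740000)/(-0.276725 - (1.218704)) = 1.066849; f(u_2) = 0.044898
u_3 = 1.066849 - (0.044898)·(1.066849 - 0.914000)/(0.044898 - (-0.276725)) = 1.045511; f(u_3) = 0.001520
u_4 = 1.045511 - (0.001520)·(1.045511 - 1.066849)/(0.001520 - (0.044898)) = 1.044763; f(u_4) = -0.000009

1.044763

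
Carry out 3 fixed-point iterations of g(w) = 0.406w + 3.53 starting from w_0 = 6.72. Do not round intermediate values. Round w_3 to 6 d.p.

5.994776

w_1 = g(6.720000) = 6.258320
w_2 = g(6.258320) = 6.070878
w_3 = g(6.070878) = 5.994776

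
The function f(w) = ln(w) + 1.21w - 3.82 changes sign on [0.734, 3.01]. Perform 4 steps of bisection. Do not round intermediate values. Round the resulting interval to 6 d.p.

[2.298750, 2.441000]

f(0.734000) = -3.241106, f(3.010000) = 0.924040 (opposite signs)
step 1: m = 1.872000, f(m) = -0.927873 < 0 → root in [1.872000, 3.010000]
step 2: m = 2.441000, f(m) = 0.026018 > 0 → root in [1.872000, 2.441000]
step 3: m = 2.156500, f(m) = -0.442148 < 0 → root in [2.156500, 2.441000]
step 4: m = 2.298750, f(m) = -0.206147 < 0 → root in [2.298750, 2.441000]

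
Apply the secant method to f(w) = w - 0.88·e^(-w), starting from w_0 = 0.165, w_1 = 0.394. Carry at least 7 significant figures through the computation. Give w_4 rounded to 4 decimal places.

0.5221

Secant update: w_(k+1) = w_k − f(w_k)·(w_k − w_(k-1))/(f(w_k) − f(w_(k-1))).
f(w_0) = -0.581146, f(w_1) = -0.199432
w_2 = 0.394000 - (-0.199432)·(0.394000 - 0.165000)/(-0.199432 - (-0.581146)) = 0.513644; f(w_2) = -0.012870
w_3 = 0.513644 - (-0.012870)·(0.513644 - 0.394000)/(-0.012870 - (-0.199432)) = 0.521898; f(w_3) = -0.000289
w_4 = 0.521898 - (-0.000289)·(0.521898 - 0.513644)/(-0.000289 - (-0.012870)) = 0.522087; f(w_4) = -0.000000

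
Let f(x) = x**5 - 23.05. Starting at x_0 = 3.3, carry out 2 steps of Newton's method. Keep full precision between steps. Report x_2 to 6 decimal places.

Newton update: x ← x − f(x)/f'(x).
f'(x) = 5x**4
x_0 = 3.300000: f = 368.303930, f' = 592.960500 → x_1 = 3.300000 - (368.303930)/(592.960500) = 2.678873
x_1 = 2.678873: f = 114.912297, f' = 257.500654 → x_2 = 2.678873 - (114.912297)/(257.500654) = 2.232613

2.232613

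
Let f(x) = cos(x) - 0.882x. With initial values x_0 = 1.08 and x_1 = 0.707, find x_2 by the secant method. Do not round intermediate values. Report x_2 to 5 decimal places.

0.78953

f(x_0) = -0.481232, f(x_1) = 0.136740
x_2 = 0.707000 - (0.136740)·(0.707000 - 1.080000)/(0.136740 - (-0.481232)) = 0.789535; f(x_2) = 0.007806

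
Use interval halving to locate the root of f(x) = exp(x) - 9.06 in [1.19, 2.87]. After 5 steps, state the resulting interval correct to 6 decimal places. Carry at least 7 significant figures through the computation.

f(1.190000) = -5.772919, f(2.870000) = 8.577018 (opposite signs)
step 1: m = 2.030000, f(m) = -1.445914 < 0 → root in [2.030000, 2.870000]
step 2: m = 2.450000, f(m) = 2.528347 > 0 → root in [2.030000, 2.450000]
step 3: m = 2.240000, f(m) = 0.333331 > 0 → root in [2.030000, 2.240000]
step 4: m = 2.135000, f(m) = -0.602953 < 0 → root in [2.135000, 2.240000]
step 5: m = 2.187500, f(m) = -0.147097 < 0 → root in [2.187500, 2.240000]

[2.187500, 2.240000]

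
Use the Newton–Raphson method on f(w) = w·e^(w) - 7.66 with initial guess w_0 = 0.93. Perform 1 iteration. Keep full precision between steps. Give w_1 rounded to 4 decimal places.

f'(w) = (w + 1)·e^(w)
w_0 = 0.930000: f = -5.302906, f' = 4.891603 → w_1 = 0.930000 - (-5.302906)/(4.891603) = 2.014084

2.0141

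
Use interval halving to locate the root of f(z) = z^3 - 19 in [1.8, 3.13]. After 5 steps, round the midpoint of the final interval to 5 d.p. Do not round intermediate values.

f(1.800000) = -13.168000, f(3.130000) = 11.664297 (opposite signs)
step 1: m = 2.465000, f(m) = -4.022105 < 0 → root in [2.465000, 3.130000]
step 2: m = 2.797500, f(m) = 2.893252 > 0 → root in [2.465000, 2.797500]
step 3: m = 2.631250, f(m) = -0.782602 < 0 → root in [2.631250, 2.797500]
step 4: m = 2.714375, f(m) = 0.999058 > 0 → root in [2.631250, 2.714375]
step 5: m = 2.672812, f(m) = 0.094376 > 0 → root in [2.631250, 2.672812]
Midpoint of [2.631250, 2.672812] = 2.652031

2.65203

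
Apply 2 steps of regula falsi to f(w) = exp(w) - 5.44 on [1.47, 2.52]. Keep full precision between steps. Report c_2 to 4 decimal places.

f(1.470000) = -1.090765, f(2.520000) = 6.988597
step 1: c = 1.611757, f(c) = -0.428393 < 0 → new bracket [1.611757, 2.520000]
step 2: c = 1.664215, f(c) = -0.158473 < 0 → new bracket [1.664215, 2.520000]

1.6642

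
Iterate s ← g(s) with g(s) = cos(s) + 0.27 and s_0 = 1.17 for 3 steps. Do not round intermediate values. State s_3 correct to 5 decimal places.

s_1 = g(1.170000) = 0.660152
s_2 = g(0.660152) = 1.059899
s_3 = g(1.059899) = 0.758960

0.75896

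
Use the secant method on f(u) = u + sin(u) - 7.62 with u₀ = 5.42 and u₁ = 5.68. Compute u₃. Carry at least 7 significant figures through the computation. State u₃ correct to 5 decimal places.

6.99302

f(u_0) = -2.959917, f(u_1) = -2.507269
u_2 = 5.680000 - (-2.507269)·(5.680000 - 5.420000)/(-2.507269 - (-2.959917)) = 7.120168; f(u_2) = 0.242794
u_3 = 7.120168 - (0.242794)·(7.120168 - 5.680000)/(0.242794 - (-2.507269)) = 6.993020; f(u_3) = 0.024729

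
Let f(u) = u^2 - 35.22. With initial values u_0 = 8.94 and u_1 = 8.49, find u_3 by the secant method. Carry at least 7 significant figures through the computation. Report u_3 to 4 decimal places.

f(u_0) = 44.703600, f(u_1) = 36.860100
u_2 = 8.490000 - (36.860100)·(8.490000 - 8.940000)/(36.860100 - (44.703600)) = 6.375250; f(u_2) = 5.423807
u_3 = 6.375250 - (5.423807)·(6.375250 - 8.490000)/(5.423807 - (36.860100)) = 6.010385; f(u_3) = 0.904724

6.0104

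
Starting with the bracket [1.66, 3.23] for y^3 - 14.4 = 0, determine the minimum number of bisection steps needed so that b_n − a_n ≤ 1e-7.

Initial width b − a = 3.23 − 1.66 = 1.570000.
After n steps the width is (b−a)/2^n; need (b−a)/2^n ≤ 1e-7.
So n ≥ log₂(1.570000/1e-7) = log₂(15700000.0000) ≈ 23.9043.
Hence n = 24.

24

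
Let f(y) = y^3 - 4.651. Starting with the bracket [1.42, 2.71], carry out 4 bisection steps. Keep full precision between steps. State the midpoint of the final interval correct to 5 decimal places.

1.70219

f(1.420000) = -1.787712, f(2.710000) = 15.251511 (opposite signs)
step 1: m = 2.065000, f(m) = 4.154625 > 0 → root in [1.420000, 2.065000]
step 2: m = 1.742500, f(m) = 0.639764 > 0 → root in [1.420000, 1.742500]
step 3: m = 1.581250, f(m) = -0.697319 < 0 → root in [1.581250, 1.742500]
step 4: m = 1.661875, f(m) = -0.061186 < 0 → root in [1.661875, 1.742500]
Midpoint of [1.661875, 1.742500] = 1.702187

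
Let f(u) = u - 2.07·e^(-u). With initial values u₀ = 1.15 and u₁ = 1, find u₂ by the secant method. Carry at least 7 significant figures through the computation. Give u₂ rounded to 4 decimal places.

f(u_0) = 0.494562, f(u_1) = 0.238490
u_2 = 1.000000 - (0.238490)·(1.000000 - 1.150000)/(0.238490 - (0.494562)) = 0.860299; f(u_2) = -0.015384

0.8603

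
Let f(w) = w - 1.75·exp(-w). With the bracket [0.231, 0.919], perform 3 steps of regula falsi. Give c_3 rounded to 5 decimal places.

f(0.231000) = -1.158044, f(0.919000) = 0.220894
step 1: c = 0.808788, f(c) = 0.029343 > 0 → new bracket [0.231000, 0.808788]
step 2: c = 0.794510, f(c) = 0.003855 > 0 → new bracket [0.231000, 0.794510]
step 3: c = 0.792640, f(c) = 0.000506 > 0 → new bracket [0.231000, 0.792640]

0.79264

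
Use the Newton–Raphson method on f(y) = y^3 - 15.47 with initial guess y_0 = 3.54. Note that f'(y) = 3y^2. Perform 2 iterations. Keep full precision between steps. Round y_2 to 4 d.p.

2.5190

y_0 = 3.540000: f = 28.891864, f' = 37.594800 → y_1 = 3.540000 - (28.891864)/(37.594800) = 2.771493
y_1 = 2.771493: f = 5.818320, f' = 23.043522 → y_2 = 2.771493 - (5.818320)/(23.043522) = 2.519000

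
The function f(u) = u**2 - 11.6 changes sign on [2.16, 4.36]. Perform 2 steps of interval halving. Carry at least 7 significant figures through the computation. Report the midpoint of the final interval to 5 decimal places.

3.53500

f(2.160000) = -6.934400, f(4.360000) = 7.409600 (opposite signs)
step 1: m = 3.260000, f(m) = -0.972400 < 0 → root in [3.260000, 4.360000]
step 2: m = 3.810000, f(m) = 2.916100 > 0 → root in [3.260000, 3.810000]
Midpoint of [3.260000, 3.810000] = 3.535000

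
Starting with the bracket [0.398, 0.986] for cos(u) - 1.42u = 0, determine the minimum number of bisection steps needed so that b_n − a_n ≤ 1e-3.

10

Initial width b − a = 0.986 − 0.398 = 0.588000.
After n steps the width is (b−a)/2^n; need (b−a)/2^n ≤ 1e-3.
So n ≥ log₂(0.588000/1e-3) = log₂(588.0000) ≈ 9.1997.
Hence n = 10.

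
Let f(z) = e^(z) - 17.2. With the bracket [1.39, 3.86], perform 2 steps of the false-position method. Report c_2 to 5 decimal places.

2.52382

f(1.390000) = -13.185150, f(3.860000) = 30.265351
step 1: c = 2.139527, f(c) = -8.704582 < 0 → new bracket [2.139527, 3.860000]
step 2: c = 2.523823, f(c) = -4.723796 < 0 → new bracket [2.523823, 3.860000]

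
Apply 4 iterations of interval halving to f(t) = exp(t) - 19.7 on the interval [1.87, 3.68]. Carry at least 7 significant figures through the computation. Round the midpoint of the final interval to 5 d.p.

f(1.870000) = -13.211704, f(3.680000) = 19.946394 (opposite signs)
step 1: m = 2.775000, f(m) = -3.661373 < 0 → root in [2.775000, 3.680000]
step 2: m = 3.227500, f(m) = 5.516537 > 0 → root in [2.775000, 3.227500]
step 3: m = 3.001250, f(m) = 0.410660 > 0 → root in [2.775000, 3.001250]
step 4: m = 2.888125, f(m) = -1.740396 < 0 → root in [2.888125, 3.001250]
Midpoint of [2.888125, 3.001250] = 2.944688

2.94469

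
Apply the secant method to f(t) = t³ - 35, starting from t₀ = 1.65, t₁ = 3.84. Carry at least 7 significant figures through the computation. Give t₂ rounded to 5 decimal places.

f(t_0) = -30.507875, f(t_1) = 21.623104
t_2 = 3.840000 - (21.623104)·(3.840000 - 1.650000)/(21.623104 - (-30.507875)) = 2.931623; f(t_2) = -9.804428

2.93162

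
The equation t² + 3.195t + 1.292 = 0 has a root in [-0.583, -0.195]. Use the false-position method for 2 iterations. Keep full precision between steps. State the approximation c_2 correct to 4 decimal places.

f(-0.583000) = -0.230796, f(-0.195000) = 0.707000
step 1: c = -0.487511, f(c) = -0.027932 < 0 → new bracket [-0.487511, -0.195000]
step 2: c = -0.476394, f(c) = -0.003128 < 0 → new bracket [-0.476394, -0.195000]

-0.4764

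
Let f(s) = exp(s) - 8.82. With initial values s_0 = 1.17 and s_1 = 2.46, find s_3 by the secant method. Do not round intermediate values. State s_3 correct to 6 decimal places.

2.155534

Secant update: s_(k+1) = s_k − f(s_k)·(s_k − s_(k-1))/(f(s_k) − f(s_(k-1))).
f(s_0) = -5.598007, f(s_1) = 2.884812
s_2 = 2.460000 - (2.884812)·(2.460000 - 1.170000)/(2.884812 - (-5.598007)) = 2.021301; f(s_2) = -1.271864
s_3 = 2.021301 - (-1.271864)·(2.021301 - 2.460000)/(-1.271864 - (2.884812)) = 2.155534; f(s_3) = -0.187498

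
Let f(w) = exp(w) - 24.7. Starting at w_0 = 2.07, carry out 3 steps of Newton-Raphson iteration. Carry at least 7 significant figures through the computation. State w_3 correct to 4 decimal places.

3.2631

f'(w) = exp(w)
w_0 = 2.070000: f = -16.775177, f' = 7.924823 → w_1 = 2.070000 - (-16.775177)/(7.924823) = 4.186789
w_1 = 4.186789: f = 41.111119, f' = 65.811119 → w_2 = 4.186789 - (41.111119)/(65.811119) = 3.562105
w_2 = 3.562105: f = 10.537305, f' = 35.237305 → w_3 = 3.562105 - (10.537305)/(35.237305) = 3.263067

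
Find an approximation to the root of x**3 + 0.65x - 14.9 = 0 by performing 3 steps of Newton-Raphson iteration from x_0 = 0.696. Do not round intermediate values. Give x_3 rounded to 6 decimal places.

f'(x) = 3x**2 + 0.65
x_0 = 0.696000: f = -14.110446, f' = 2.103248 → x_1 = 0.696000 - (-14.110446)/(2.103248) = 7.404884
x_1 = 7.404884: f = 395.940017, f' = 165.146913 → x_2 = 7.404884 - (395.940017)/(165.146913) = 5.007382
x_2 = 5.007382: f = 113.909269, f' = 75.871625 → x_3 = 5.007382 - (113.909269)/(75.871625) = 3.506040

3.506040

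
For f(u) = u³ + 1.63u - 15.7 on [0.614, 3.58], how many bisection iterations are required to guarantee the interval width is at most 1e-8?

Initial width b − a = 3.58 − 0.614 = 2.966000.
After n steps the width is (b−a)/2^n; need (b−a)/2^n ≤ 1e-8.
So n ≥ log₂(2.966000/1e-8) = log₂(296600000.0000) ≈ 28.1439.
Hence n = 29.

29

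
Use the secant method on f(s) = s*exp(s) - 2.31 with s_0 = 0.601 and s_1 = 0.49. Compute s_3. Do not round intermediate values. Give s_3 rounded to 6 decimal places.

0.872390

f(s_0) = -1.213811, f(s_1) = -1.510165
s_2 = 0.490000 - (-1.510165)·(0.490000 - 0.601000)/(-1.510165 - (-1.213811)) = 1.055635; f(s_2) = 0.723685
s_3 = 1.055635 - (0.723685)·(1.055635 - 0.490000)/(0.723685 - (-1.510165)) = 0.872390; f(s_3) = -0.222699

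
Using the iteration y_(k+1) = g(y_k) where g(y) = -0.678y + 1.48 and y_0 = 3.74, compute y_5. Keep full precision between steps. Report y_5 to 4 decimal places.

y_1 = g(3.740000) = -1.055720
y_2 = g(-1.055720) = 2.195778
y_3 = g(2.195778) = -0.008738
y_4 = g(-0.008738) = 1.485924
y_5 = g(1.485924) = 0.472543

0.4725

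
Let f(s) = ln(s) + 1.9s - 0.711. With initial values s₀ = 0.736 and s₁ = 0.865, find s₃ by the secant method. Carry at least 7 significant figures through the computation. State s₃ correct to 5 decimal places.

0.62376

f(s_0) = 0.380875, f(s_1) = 0.787474
s_2 = 0.865000 - (0.787474)·(0.865000 - 0.736000)/(0.787474 - (0.380875)) = 0.615162; f(s_2) = -0.028064
s_3 = 0.615162 - (-0.028064)·(0.615162 - 0.865000)/(-0.028064 - (0.787474)) = 0.623759; f(s_3) = 0.002150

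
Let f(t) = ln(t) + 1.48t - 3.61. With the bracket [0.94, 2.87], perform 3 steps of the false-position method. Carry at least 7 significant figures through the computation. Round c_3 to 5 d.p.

1.97887

False-position update: c = (a·f(b) − b·f(a))/(f(b) − f(a)); replace the endpoint whose sign matches f(c).
f(0.940000) = -2.280675, f(2.870000) = 1.691912
step 1: c = 2.048019, f(c) = 0.137942 > 0 → new bracket [0.940000, 2.048019]
step 2: c = 1.984825, f(c) = 0.013072 > 0 → new bracket [0.940000, 1.984825]
step 3: c = 1.978871, f(c) = 0.001255 > 0 → new bracket [0.940000, 1.978871]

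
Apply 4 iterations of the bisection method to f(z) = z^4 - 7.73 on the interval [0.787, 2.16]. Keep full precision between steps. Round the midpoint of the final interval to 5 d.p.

f(0.787000) = -7.346382, f(2.160000) = 14.037823 (opposite signs)
step 1: m = 1.473500, f(m) = -3.015881 < 0 → root in [1.473500, 2.160000]
step 2: m = 1.816750, f(m) = 3.163832 > 0 → root in [1.473500, 1.816750]
step 3: m = 1.645125, f(m) = -0.405203 < 0 → root in [1.645125, 1.816750]
step 4: m = 1.730938, f(m) = 1.246883 > 0 → root in [1.645125, 1.730938]
Midpoint of [1.645125, 1.730938] = 1.688031

1.68803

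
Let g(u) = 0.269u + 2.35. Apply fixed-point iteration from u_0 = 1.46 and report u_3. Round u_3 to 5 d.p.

u_1 = g(1.460000) = 2.742740
u_2 = g(2.742740) = 3.087797
u_3 = g(3.087797) = 3.180617

3.18062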